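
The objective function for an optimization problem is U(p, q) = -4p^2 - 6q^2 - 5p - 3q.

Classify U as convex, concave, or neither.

concave

U is quadratic, so its Hessian is the constant matrix H = [[-8, 0], [0, -12]].
det(H) = 96, tr(H) = -20.
det(H) > 0 and tr(H) < 0, so H is negative definite everywhere: concave.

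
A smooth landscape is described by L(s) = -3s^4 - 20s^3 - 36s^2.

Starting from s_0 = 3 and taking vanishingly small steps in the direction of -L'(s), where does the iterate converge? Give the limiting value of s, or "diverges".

diverges

L'(s) = -12s(s + 2)(s + 3), so L'(3) = -1080.
Gradient descent moves in the -L' direction, i.e. s is increasing.
There is no critical point above s=3, and L' keeps the same sign, so the iterate runs off to +∞.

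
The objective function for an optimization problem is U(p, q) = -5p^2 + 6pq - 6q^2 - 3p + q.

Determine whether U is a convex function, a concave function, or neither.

U is quadratic, so its Hessian is the constant matrix H = [[-10, 6], [6, -12]].
det(H) = 84, tr(H) = -22.
det(H) > 0 and tr(H) < 0, so H is negative definite everywhere: concave.

concave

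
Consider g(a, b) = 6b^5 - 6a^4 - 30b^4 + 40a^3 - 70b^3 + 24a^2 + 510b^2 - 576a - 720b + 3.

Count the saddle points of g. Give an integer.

6

g separates as a function of a plus a function of b, so ∇g=0 decouples.
∂g/∂a = -24(a - 4)(a - 3)(a + 2) = 0 at a ∈ {-2, 3, 4}; ∂g/∂b = 30(b - 4)(b - 2)(b - 1)(b + 3) = 0 at b ∈ {-3, 1, 2, 4}.
The Hessian is diagonal: diag(g_aa, g_bb). Second derivatives: g_aa(-2)=-720, g_aa(3)=120, g_aa(4)=-144; g_bb(-3)=-4200, g_bb(1)=360, g_bb(2)=-300, g_bb(4)=1260.
Saddle points occur where the two diagonal entries have opposite signs: (-2, 1), (-2, 4), (3, -3), (3, 2), (4, 1), (4, 4). Count: 6.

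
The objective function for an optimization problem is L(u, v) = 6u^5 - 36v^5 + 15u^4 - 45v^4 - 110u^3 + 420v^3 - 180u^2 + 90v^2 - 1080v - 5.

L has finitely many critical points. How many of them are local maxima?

4

L separates as a function of u plus a function of v, so ∇L=0 decouples.
∂L/∂u = 30u(u - 3)(u + 1)(u + 4) = 0 at u ∈ {-4, -1, 0, 3}; ∂L/∂v = -180(v - 2)(v - 1)(v + 1)(v + 3) = 0 at v ∈ {-3, -1, 1, 2}.
The Hessian is diagonal: diag(L_uu, L_vv). Second derivatives: L_uu(-4)=-2520, L_uu(-1)=360, L_uu(0)=-360, L_uu(3)=2520; L_vv(-3)=7200, L_vv(-1)=-2160, L_vv(1)=1440, L_vv(2)=-2700.
Local maxima occur where both diagonal entries negative: (-4, -1), (-4, 2), (0, -1), (0, 2). Count: 4.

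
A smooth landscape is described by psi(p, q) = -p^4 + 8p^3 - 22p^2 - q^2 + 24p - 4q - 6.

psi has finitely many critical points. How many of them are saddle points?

psi separates as a function of p plus a function of q, so ∇psi=0 decouples.
∂psi/∂p = -4(p - 3)(p - 2)(p - 1) = 0 at p ∈ {1, 2, 3}; ∂psi/∂q = -2(q + 2) = 0 at q ∈ {-2}.
The Hessian is diagonal: diag(psi_pp, psi_qq). Second derivatives: psi_pp(1)=-8, psi_pp(2)=4, psi_pp(3)=-8; psi_qq(-2)=-2.
Saddle points occur where the two diagonal entries have opposite signs: (2, -2). Count: 1.

1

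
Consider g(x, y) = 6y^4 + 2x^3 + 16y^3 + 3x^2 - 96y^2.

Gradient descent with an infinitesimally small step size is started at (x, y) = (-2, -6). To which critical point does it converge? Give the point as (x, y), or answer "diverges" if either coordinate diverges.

g is separable, so gradient descent decouples: x follows -∂g/∂x, y follows -∂g/∂y.
∂g/∂x = 6x(x + 1); at x=-2 this is 12, so x decreases.
∂g/∂y = 24y(y - 2)(y + 4); at y=-6 this is -2304, so y increases.
The x-coordinate has no critical point in that direction and runs off to infinity.

diverges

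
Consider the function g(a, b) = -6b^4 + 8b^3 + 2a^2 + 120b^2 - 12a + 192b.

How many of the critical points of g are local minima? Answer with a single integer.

g separates as a function of a plus a function of b, so ∇g=0 decouples.
∂g/∂a = 4(a - 3) = 0 at a ∈ {3}; ∂g/∂b = -24(b - 4)(b + 1)(b + 2) = 0 at b ∈ {-2, -1, 4}.
The Hessian is diagonal: diag(g_aa, g_bb). Second derivatives: g_aa(3)=4; g_bb(-2)=-144, g_bb(-1)=120, g_bb(4)=-720.
Local minima occur where both diagonal entries positive: (3, -1). Count: 1.

1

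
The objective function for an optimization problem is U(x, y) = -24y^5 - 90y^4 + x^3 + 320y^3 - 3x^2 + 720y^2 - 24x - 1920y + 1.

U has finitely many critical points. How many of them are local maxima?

2

U separates as a function of x plus a function of y, so ∇U=0 decouples.
∂U/∂x = 3(x - 4)(x + 2) = 0 at x ∈ {-2, 4}; ∂U/∂y = -120(y - 2)(y - 1)(y + 2)(y + 4) = 0 at y ∈ {-4, -2, 1, 2}.
The Hessian is diagonal: diag(U_xx, U_yy). Second derivatives: U_xx(-2)=-18, U_xx(4)=18; U_yy(-4)=7200, U_yy(-2)=-2880, U_yy(1)=1800, U_yy(2)=-2880.
Local maxima occur where both diagonal entries negative: (-2, -2), (-2, 2). Count: 2.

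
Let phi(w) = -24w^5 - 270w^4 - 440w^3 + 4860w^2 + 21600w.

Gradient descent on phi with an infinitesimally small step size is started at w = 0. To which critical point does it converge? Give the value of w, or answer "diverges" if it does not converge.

phi'(w) = -120(w - 3)(w + 3)(w + 4)(w + 5), so phi'(0) = 21600.
Gradient descent moves in the -phi' direction, i.e. w is decreasing.
The nearest critical point in that direction is w = -3, where phi'' = 1440 > 0 (a local minimum). The iterate converges there.

-3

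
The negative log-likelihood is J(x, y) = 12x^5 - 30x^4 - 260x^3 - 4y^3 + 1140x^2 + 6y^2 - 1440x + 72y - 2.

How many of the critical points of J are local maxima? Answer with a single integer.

2

J separates as a function of x plus a function of y, so ∇J=0 decouples.
∂J/∂x = 60(x - 3)(x - 2)(x - 1)(x + 4) = 0 at x ∈ {-4, 1, 2, 3}; ∂J/∂y = -12(y - 3)(y + 2) = 0 at y ∈ {-2, 3}.
The Hessian is diagonal: diag(J_xx, J_yy). Second derivatives: J_xx(-4)=-12600, J_xx(1)=600, J_xx(2)=-360, J_xx(3)=840; J_yy(-2)=60, J_yy(3)=-60.
Local maxima occur where both diagonal entries negative: (-4, 3), (2, 3). Count: 2.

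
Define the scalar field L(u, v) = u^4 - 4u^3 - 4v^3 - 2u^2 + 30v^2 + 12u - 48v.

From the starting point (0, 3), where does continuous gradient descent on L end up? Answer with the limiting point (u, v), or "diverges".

(-1, 1)

L is separable, so gradient descent decouples: u follows -∂L/∂u, v follows -∂L/∂v.
∂L/∂u = 4(u - 3)(u - 1)(u + 1); at u=0 this is 12, so u decreases.
∂L/∂v = -12(v - 4)(v - 1); at v=3 this is 24, so v decreases.
u converges to its nearest critical value -1 (a local min of the u-part); v converges to 1. The iterate converges to (-1, 1).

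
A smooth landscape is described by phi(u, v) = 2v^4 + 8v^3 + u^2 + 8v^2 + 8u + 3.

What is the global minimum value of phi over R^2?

-13

phi(u,v) separates as P(u) + Q(v) + 3, so its minimum is min P + min Q + 3.
P'(u) = 2u + 8 vanishes at u ∈ {-4}; Q'(v) = 8v(v + 1)(v + 2) vanishes at v ∈ {-2, -1, 0}.
Local minima of P (where P''>0): P(-4)=-16. Local minima of Q: Q(-2)=0, Q(0)=0.
So the global minimum of phi is P(-4) + Q(-2) + 3 = -16 + 0 + 3 = -13, attained at (-4, -2).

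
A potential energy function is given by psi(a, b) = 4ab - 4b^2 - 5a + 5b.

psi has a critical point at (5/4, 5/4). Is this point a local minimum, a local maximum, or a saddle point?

saddle point

The Hessian of psi is constant: H = [[0, 4], [4, -8]].
det(H) = 0·(-8) − 4² = -16.
Since det(H) < 0, H is indefinite and the critical point is a saddle point.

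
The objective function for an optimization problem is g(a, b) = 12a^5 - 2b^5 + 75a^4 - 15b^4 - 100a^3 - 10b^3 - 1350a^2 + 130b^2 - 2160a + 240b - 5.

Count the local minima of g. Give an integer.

4

g separates as a function of a plus a function of b, so ∇g=0 decouples.
∂g/∂a = 60(a - 3)(a + 1)(a + 3)(a + 4) = 0 at a ∈ {-4, -3, -1, 3}; ∂g/∂b = -10(b - 2)(b + 1)(b + 3)(b + 4) = 0 at b ∈ {-4, -3, -1, 2}.
The Hessian is diagonal: diag(g_aa, g_bb). Second derivatives: g_aa(-4)=-1260, g_aa(-3)=720, g_aa(-1)=-1440, g_aa(3)=10080; g_bb(-4)=180, g_bb(-3)=-100, g_bb(-1)=180, g_bb(2)=-900.
Local minima occur where both diagonal entries positive: (-3, -4), (-3, -1), (3, -4), (3, -1). Count: 4.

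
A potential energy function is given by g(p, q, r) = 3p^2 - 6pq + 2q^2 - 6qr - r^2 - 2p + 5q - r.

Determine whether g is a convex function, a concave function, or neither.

neither

g is quadratic, so its Hessian is the constant matrix H = [[6, -6, 0], [-6, 4, -6], [0, -6, -2]].
Leading principal minors: 6, -12, -192.
Neither pattern holds ⇒ H is indefinite ⇒ neither convex nor concave.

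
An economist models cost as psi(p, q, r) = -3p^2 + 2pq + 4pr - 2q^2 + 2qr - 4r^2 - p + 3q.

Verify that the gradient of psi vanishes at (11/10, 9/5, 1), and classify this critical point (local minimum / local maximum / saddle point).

local maximum

∇psi = (-6p + 2q + 4r - 1, 2p - 4q + 2r + 3, 4p + 2q - 8r); substituting (11/10, 9/5, 1) gives ∇psi = (0, 0, 0), so (11/10, 9/5, 1) is indeed a critical point.
The Hessian is constant: H = [[-6, 2, 4], [2, -4, 2], [4, 2, -8]].
Leading principal minors: Δ₁ = -6, Δ₂ = 20, Δ₃ = -40.
The minors alternate sign starting negative (−, +, −), so H is negative definite: a local maximum.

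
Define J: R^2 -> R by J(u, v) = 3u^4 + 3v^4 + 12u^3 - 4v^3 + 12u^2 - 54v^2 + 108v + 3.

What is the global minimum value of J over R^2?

-456

J(u,v) separates as P(u) + Q(v) + 3, so its minimum is min P + min Q + 3.
P'(u) = 12u(u + 1)(u + 2) vanishes at u ∈ {-2, -1, 0}; Q'(v) = 12(v - 3)(v - 1)(v + 3) vanishes at v ∈ {-3, 1, 3}.
Local minima of P (where P''>0): P(-2)=0, P(0)=0. Local minima of Q: Q(-3)=-459, Q(3)=-27.
So the global minimum of J is P(-2) + Q(-3) + 3 = 0 − 459 + 3 = -456, attained at (-2, -3).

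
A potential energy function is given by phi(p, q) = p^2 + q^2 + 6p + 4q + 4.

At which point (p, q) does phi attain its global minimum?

(-3, -2)

phi(p,q) separates as A(p) + B(q) + 4, so its minimum is min A + min B + 4.
A'(p) = 2p + 6 vanishes at p ∈ {-3}; B'(q) = 2q + 4 vanishes at q ∈ {-2}.
Local minima of A (where A''>0): A(-3)=-9. Local minima of B: B(-2)=-4.
So the global minimum of phi is A(-3) + B(-2) + 4 = -9 − 4 + 4 = -9, attained at (-3, -2).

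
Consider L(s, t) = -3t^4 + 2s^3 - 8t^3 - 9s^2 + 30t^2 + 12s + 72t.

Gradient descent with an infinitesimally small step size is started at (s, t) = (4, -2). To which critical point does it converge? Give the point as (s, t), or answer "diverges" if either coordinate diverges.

(2, -1)

L is separable, so gradient descent decouples: s follows -∂L/∂s, t follows -∂L/∂t.
∂L/∂s = 6(s - 2)(s - 1); at s=4 this is 36, so s decreases.
∂L/∂t = -12(t - 2)(t + 1)(t + 3); at t=-2 this is -48, so t increases.
s converges to its nearest critical value 2 (a local min of the s-part); t converges to -1. The iterate converges to (2, -1).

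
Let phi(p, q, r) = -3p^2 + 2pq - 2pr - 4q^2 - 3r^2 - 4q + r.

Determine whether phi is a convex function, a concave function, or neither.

phi is quadratic, so its Hessian is the constant matrix H = [[-6, 2, -2], [2, -8, 0], [-2, 0, -6]].
Leading principal minors: -6, 44, -232.
Signs alternate −, +, − ⇒ H ≺ 0 ⇒ concave.

concave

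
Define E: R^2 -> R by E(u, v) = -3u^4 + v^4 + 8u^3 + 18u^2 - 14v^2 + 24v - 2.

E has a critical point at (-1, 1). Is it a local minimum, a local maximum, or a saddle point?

local maximum

The mixed partial ∂²E/∂u∂v is 0, so the Hessian at any point is diag(E_uu, E_vv) = diag(12(-3u^2 + 4u + 3), 4(3v^2 - 7)).
At (-1, 1): H = diag(-48, -16).
Both eigenvalues are negative, so H is negative definite: a local maximum.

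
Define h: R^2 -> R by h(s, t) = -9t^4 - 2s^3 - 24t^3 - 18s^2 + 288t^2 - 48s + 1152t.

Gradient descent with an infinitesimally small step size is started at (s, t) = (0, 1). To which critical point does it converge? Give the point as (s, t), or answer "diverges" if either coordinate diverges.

h is separable, so gradient descent decouples: s follows -∂h/∂s, t follows -∂h/∂t.
∂h/∂s = -6(s + 2)(s + 4); at s=0 this is -48, so s increases.
∂h/∂t = -36(t - 4)(t + 2)(t + 4); at t=1 this is 1620, so t decreases.
The s-coordinate has no critical point in that direction and runs off to infinity.

diverges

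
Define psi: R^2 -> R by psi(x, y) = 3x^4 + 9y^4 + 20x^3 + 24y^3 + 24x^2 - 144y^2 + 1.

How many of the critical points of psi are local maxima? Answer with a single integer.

1

psi separates as a function of x plus a function of y, so ∇psi=0 decouples.
∂psi/∂x = 12x(x + 1)(x + 4) = 0 at x ∈ {-4, -1, 0}; ∂psi/∂y = 36y(y - 2)(y + 4) = 0 at y ∈ {-4, 0, 2}.
The Hessian is diagonal: diag(psi_xx, psi_yy). Second derivatives: psi_xx(-4)=144, psi_xx(-1)=-36, psi_xx(0)=48; psi_yy(-4)=864, psi_yy(0)=-288, psi_yy(2)=432.
Local maxima occur where both diagonal entries negative: (-1, 0). Count: 1.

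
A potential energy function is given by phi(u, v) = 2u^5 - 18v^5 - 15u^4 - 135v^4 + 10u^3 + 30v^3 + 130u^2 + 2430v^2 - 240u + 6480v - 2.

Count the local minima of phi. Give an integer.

phi separates as a function of u plus a function of v, so ∇phi=0 decouples.
∂phi/∂u = 10(u - 4)(u - 3)(u - 1)(u + 2) = 0 at u ∈ {-2, 1, 3, 4}; ∂phi/∂v = -90(v - 3)(v + 2)(v + 3)(v + 4) = 0 at v ∈ {-4, -3, -2, 3}.
The Hessian is diagonal: diag(phi_uu, phi_vv). Second derivatives: phi_uu(-2)=-900, phi_uu(1)=180, phi_uu(3)=-100, phi_uu(4)=180; phi_vv(-4)=1260, phi_vv(-3)=-540, phi_vv(-2)=900, phi_vv(3)=-18900.
Local minima occur where both diagonal entries positive: (1, -4), (1, -2), (4, -4), (4, -2). Count: 4.

4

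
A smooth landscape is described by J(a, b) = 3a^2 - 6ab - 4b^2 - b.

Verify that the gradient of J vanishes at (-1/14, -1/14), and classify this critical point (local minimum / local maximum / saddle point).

saddle point

∇J = (6a - 6b, -6a - 8b - 1); substituting (-1/14, -1/14) gives ∇J = (0, 0), so (-1/14, -1/14) is indeed a critical point.
The Hessian of J is constant: H = [[6, -6], [-6, -8]].
det(H) = 6·(-8) − (-6)² = -84.
Since det(H) < 0, H is indefinite and the critical point is a saddle point.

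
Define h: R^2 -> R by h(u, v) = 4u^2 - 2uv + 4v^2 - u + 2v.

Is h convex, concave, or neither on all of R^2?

convex

h is quadratic, so its Hessian is the constant matrix H = [[8, -2], [-2, 8]].
det(H) = 60, tr(H) = 16.
det(H) > 0 and tr(H) > 0, so H is positive definite everywhere: convex.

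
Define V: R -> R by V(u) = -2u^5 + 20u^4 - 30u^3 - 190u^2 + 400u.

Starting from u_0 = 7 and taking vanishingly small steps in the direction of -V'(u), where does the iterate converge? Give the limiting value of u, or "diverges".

V'(u) = -10(u - 5)(u - 4)(u - 1)(u + 2), so V'(7) = -3240.
Gradient descent moves in the -V' direction, i.e. u is increasing.
There is no critical point above u=7, and V' keeps the same sign, so the iterate runs off to +∞.

diverges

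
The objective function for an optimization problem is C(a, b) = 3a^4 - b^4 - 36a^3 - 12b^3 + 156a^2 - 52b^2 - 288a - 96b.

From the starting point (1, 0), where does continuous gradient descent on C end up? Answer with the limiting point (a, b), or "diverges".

C is separable, so gradient descent decouples: a follows -∂C/∂a, b follows -∂C/∂b.
∂C/∂a = 12(a - 4)(a - 3)(a - 2); at a=1 this is -72, so a increases.
∂C/∂b = -4(b + 2)(b + 3)(b + 4); at b=0 this is -96, so b increases.
The b-coordinate has no critical point in that direction and runs off to infinity.

diverges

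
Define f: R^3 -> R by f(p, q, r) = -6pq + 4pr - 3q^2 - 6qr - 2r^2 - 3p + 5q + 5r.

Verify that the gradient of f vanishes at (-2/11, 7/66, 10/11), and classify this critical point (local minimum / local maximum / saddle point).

∇f = (-6q + 4r - 3, -6p - 6q - 6r + 5, 4p - 6q - 4r + 5); substituting (-2/11, 7/66, 10/11) gives ∇f = (0, 0, 0), so (-2/11, 7/66, 10/11) is indeed a critical point.
The Hessian is constant: H = [[0, -6, 4], [-6, -6, -6], [4, -6, -4]].
Leading principal minors: Δ₁ = 0, Δ₂ = -36, Δ₃ = 528.
The minors fit neither the all-positive nor the alternating-sign pattern, so H is indefinite: a saddle point.

saddle point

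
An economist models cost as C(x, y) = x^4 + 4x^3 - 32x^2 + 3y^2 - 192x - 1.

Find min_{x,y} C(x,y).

C(x,y) separates as P(x) + Q(y) − 1, so its minimum is min P + min Q − 1.
P'(x) = 4(x - 4)(x + 3)(x + 4) vanishes at x ∈ {-4, -3, 4}; Q'(y) = 6y vanishes at y ∈ {0}.
Local minima of P (where P''>0): P(-4)=256, P(4)=-768. Local minima of Q: Q(0)=0.
So the global minimum of C is P(4) + Q(0) − 1 = -768 + 0 − 1 = -769, attained at (4, 0).

-769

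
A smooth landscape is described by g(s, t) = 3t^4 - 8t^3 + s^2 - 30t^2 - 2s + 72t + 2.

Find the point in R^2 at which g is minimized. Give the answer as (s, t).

(1, -2)

g(s,t) separates as P(s) + Q(t) + 2, so its minimum is min P + min Q + 2.
P'(s) = 2s - 2 vanishes at s ∈ {1}; Q'(t) = 12(t - 3)(t - 1)(t + 2) vanishes at t ∈ {-2, 1, 3}.
Local minima of P (where P''>0): P(1)=-1. Local minima of Q: Q(-2)=-152, Q(3)=-27.
So the global minimum of g is P(1) + Q(-2) + 2 = -1 − 152 + 2 = -151, attained at (1, -2).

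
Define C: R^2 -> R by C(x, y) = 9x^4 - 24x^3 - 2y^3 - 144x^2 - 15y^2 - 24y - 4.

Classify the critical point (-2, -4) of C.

The mixed partial ∂²C/∂x∂y is 0, so the Hessian at any point is diag(C_xx, C_yy) = diag(36(3x^2 - 4x - 8), -6(2y + 5)).
At (-2, -4): H = diag(432, 18).
Both eigenvalues are positive, so H is positive definite: a local minimum.

local minimum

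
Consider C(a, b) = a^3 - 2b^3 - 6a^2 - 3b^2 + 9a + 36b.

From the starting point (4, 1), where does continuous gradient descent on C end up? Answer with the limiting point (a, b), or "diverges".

(3, -3)

C is separable, so gradient descent decouples: a follows -∂C/∂a, b follows -∂C/∂b.
∂C/∂a = 3(a - 3)(a - 1); at a=4 this is 9, so a decreases.
∂C/∂b = -6(b - 2)(b + 3); at b=1 this is 24, so b decreases.
a converges to its nearest critical value 3 (a local min of the a-part); b converges to -3. The iterate converges to (3, -3).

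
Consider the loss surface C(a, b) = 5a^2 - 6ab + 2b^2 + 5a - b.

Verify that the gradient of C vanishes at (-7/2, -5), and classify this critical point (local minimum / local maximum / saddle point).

local minimum

∇C = (10a - 6b + 5, -6a + 4b - 1); substituting (-7/2, -5) gives ∇C = (0, 0), so (-7/2, -5) is indeed a critical point.
The Hessian of C is constant: H = [[10, -6], [-6, 4]].
det(H) = 10·4 − (-6)² = 4.
det(H) > 0 and tr(H) = 14 > 0, so H is positive definite and the point is a local minimum.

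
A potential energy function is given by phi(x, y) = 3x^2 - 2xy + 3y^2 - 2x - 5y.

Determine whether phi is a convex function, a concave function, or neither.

convex

phi is quadratic, so its Hessian is the constant matrix H = [[6, -2], [-2, 6]].
det(H) = 32, tr(H) = 12.
det(H) > 0 and tr(H) > 0, so H is positive definite everywhere: convex.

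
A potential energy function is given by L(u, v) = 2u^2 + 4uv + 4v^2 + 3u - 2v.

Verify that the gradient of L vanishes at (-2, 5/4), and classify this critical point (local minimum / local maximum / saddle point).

local minimum

∇L = (4u + 4v + 3, 4u + 8v - 2); substituting (-2, 5/4) gives ∇L = (0, 0), so (-2, 5/4) is indeed a critical point.
The Hessian of L is constant: H = [[4, 4], [4, 8]].
det(H) = 4·8 − 4² = 16.
det(H) > 0 and tr(H) = 12 > 0, so H is positive definite and the point is a local minimum.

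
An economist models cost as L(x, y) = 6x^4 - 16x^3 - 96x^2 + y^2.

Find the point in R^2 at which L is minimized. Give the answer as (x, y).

(4, 0)

L(x,y) separates as P(x) + Q(y), so its minimum is min P + min Q.
P'(x) = 24x(x - 4)(x + 2) vanishes at x ∈ {-2, 0, 4}; Q'(y) = 2y vanishes at y ∈ {0}.
Local minima of P (where P''>0): P(-2)=-160, P(4)=-1024. Local minima of Q: Q(0)=0.
So the global minimum of L is P(4) + Q(0) = -1024 + 0 = -1024, attained at (4, 0).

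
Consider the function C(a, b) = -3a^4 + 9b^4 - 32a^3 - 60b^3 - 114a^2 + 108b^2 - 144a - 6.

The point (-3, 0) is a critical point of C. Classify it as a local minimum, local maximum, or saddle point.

The mixed partial ∂²C/∂a∂b is 0, so the Hessian at any point is diag(C_aa, C_bb) = diag(-12(3a^2 + 16a + 19), 36(3b^2 - 10b + 6)).
At (-3, 0): H = diag(24, 216).
Both eigenvalues are positive, so H is positive definite: a local minimum.

local minimum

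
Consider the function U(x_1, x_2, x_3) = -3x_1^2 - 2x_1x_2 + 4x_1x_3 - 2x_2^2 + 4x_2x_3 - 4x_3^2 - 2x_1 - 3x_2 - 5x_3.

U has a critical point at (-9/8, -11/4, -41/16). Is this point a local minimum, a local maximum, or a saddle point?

local maximum

The Hessian is constant: H = [[-6, -2, 4], [-2, -4, 4], [4, 4, -8]].
Leading principal minors: Δ₁ = -6, Δ₂ = 20, Δ₃ = -64.
The minors alternate sign starting negative (−, +, −), so H is negative definite: a local maximum.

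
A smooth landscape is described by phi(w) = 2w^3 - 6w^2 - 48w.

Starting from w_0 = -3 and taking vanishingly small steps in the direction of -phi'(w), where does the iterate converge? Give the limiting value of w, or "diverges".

phi'(w) = 6(w - 4)(w + 2), so phi'(-3) = 42.
Gradient descent moves in the -phi' direction, i.e. w is decreasing.
There is no critical point below w=-3, and phi' keeps the same sign, so the iterate runs off to −∞.

diverges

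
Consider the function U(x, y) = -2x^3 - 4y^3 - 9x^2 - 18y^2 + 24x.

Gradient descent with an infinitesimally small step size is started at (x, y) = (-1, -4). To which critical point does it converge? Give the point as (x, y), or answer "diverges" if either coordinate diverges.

(-4, -3)

U is separable, so gradient descent decouples: x follows -∂U/∂x, y follows -∂U/∂y.
∂U/∂x = -6(x - 1)(x + 4); at x=-1 this is 36, so x decreases.
∂U/∂y = -12y(y + 3); at y=-4 this is -48, so y increases.
x converges to its nearest critical value -4 (a local min of the x-part); y converges to -3. The iterate converges to (-4, -3).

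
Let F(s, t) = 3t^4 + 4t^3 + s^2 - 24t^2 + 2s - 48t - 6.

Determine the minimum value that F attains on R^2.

-119

F(s,t) separates as P(s) + Q(t) − 6, so its minimum is min P + min Q − 6.
P'(s) = 2s + 2 vanishes at s ∈ {-1}; Q'(t) = 12(t - 2)(t + 1)(t + 2) vanishes at t ∈ {-2, -1, 2}.
Local minima of P (where P''>0): P(-1)=-1. Local minima of Q: Q(-2)=16, Q(2)=-112.
So the global minimum of F is P(-1) + Q(2) − 6 = -1 − 112 − 6 = -119, attained at (-1, 2).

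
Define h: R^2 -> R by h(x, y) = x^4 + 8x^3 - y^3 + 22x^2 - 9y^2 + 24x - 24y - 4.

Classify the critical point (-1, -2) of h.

saddle point

The mixed partial ∂²h/∂x∂y is 0, so the Hessian at any point is diag(h_xx, h_yy) = diag(4(3x^2 + 12x + 11), -6(y + 3)).
At (-1, -2): H = diag(8, -6).
The eigenvalues have opposite signs, so H is indefinite: a saddle point.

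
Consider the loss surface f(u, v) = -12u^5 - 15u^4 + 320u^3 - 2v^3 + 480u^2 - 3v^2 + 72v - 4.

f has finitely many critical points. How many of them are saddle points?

f separates as a function of u plus a function of v, so ∇f=0 decouples.
∂f/∂u = -60u(u - 4)(u + 1)(u + 4) = 0 at u ∈ {-4, -1, 0, 4}; ∂f/∂v = -6(v - 3)(v + 4) = 0 at v ∈ {-4, 3}.
The Hessian is diagonal: diag(f_uu, f_vv). Second derivatives: f_uu(-4)=5760, f_uu(-1)=-900, f_uu(0)=960, f_uu(4)=-9600; f_vv(-4)=42, f_vv(3)=-42.
Saddle points occur where the two diagonal entries have opposite signs: (-4, 3), (-1, -4), (0, 3), (4, -4). Count: 4.

4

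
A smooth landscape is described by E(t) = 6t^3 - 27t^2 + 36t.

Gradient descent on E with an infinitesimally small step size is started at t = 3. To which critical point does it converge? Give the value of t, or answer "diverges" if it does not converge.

E'(t) = 18(t - 2)(t - 1), so E'(3) = 36.
Gradient descent moves in the -E' direction, i.e. t is decreasing.
The nearest critical point in that direction is t = 2, where E'' = 18 > 0 (a local minimum). The iterate converges there.

2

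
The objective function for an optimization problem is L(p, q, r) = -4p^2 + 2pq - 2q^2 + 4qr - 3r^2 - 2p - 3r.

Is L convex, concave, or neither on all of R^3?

concave

L is quadratic, so its Hessian is the constant matrix H = [[-8, 2, 0], [2, -4, 4], [0, 4, -6]].
Leading principal minors: -8, 28, -40.
Signs alternate −, +, − ⇒ H ≺ 0 ⇒ concave.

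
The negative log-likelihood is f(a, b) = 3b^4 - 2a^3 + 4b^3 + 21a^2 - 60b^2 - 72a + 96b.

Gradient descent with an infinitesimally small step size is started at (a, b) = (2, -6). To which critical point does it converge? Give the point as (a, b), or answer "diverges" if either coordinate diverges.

f is separable, so gradient descent decouples: a follows -∂f/∂a, b follows -∂f/∂b.
∂f/∂a = -6(a - 4)(a - 3); at a=2 this is -12, so a increases.
∂f/∂b = 12(b - 2)(b - 1)(b + 4); at b=-6 this is -1344, so b increases.
a converges to its nearest critical value 3 (a local min of the a-part); b converges to -4. The iterate converges to (3, -4).

(3, -4)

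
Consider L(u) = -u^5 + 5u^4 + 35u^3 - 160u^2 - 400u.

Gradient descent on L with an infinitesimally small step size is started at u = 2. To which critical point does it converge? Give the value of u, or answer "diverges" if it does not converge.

L'(u) = -5(u - 5)(u - 4)(u + 1)(u + 4), so L'(2) = -540.
Gradient descent moves in the -L' direction, i.e. u is increasing.
The nearest critical point in that direction is u = 4, where L'' = 200 > 0 (a local minimum). The iterate converges there.

4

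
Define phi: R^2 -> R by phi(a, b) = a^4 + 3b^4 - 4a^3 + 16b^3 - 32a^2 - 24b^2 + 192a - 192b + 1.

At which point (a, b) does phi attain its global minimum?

phi(a,b) separates as P(a) + Q(b) + 1, so its minimum is min P + min Q + 1.
P'(a) = 4(a - 4)(a - 3)(a + 4) vanishes at a ∈ {-4, 3, 4}; Q'(b) = 12(b - 2)(b + 2)(b + 4) vanishes at b ∈ {-4, -2, 2}.
Local minima of P (where P''>0): P(-4)=-768, P(4)=256. Local minima of Q: Q(-4)=128, Q(2)=-304.
So the global minimum of phi is P(-4) + Q(2) + 1 = -768 − 304 + 1 = -1071, attained at (-4, 2).

(-4, 2)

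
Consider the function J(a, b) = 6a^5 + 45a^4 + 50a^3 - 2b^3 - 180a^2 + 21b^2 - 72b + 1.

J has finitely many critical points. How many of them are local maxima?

J separates as a function of a plus a function of b, so ∇J=0 decouples.
∂J/∂a = 30a(a - 1)(a + 3)(a + 4) = 0 at a ∈ {-4, -3, 0, 1}; ∂J/∂b = -6(b - 4)(b - 3) = 0 at b ∈ {3, 4}.
The Hessian is diagonal: diag(J_aa, J_bb). Second derivatives: J_aa(-4)=-600, J_aa(-3)=360, J_aa(0)=-360, J_aa(1)=600; J_bb(3)=6, J_bb(4)=-6.
Local maxima occur where both diagonal entries negative: (-4, 4), (0, 4). Count: 2.

2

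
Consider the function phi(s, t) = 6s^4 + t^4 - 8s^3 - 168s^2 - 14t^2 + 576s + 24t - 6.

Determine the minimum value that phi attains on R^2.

phi(s,t) separates as P(s) + Q(t) − 6, so its minimum is min P + min Q − 6.
P'(s) = 24(s - 3)(s - 2)(s + 4) vanishes at s ∈ {-4, 2, 3}; Q'(t) = 4(t - 2)(t - 1)(t + 3) vanishes at t ∈ {-3, 1, 2}.
Local minima of P (where P''>0): P(-4)=-2944, P(3)=486. Local minima of Q: Q(-3)=-117, Q(2)=8.
So the global minimum of phi is P(-4) + Q(-3) − 6 = -2944 − 117 − 6 = -3067, attained at (-4, -3).

-3067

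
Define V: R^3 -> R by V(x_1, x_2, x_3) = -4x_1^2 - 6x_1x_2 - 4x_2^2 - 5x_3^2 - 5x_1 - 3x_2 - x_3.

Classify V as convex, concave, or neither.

V is quadratic, so its Hessian is the constant matrix H = [[-8, -6, 0], [-6, -8, 0], [0, 0, -10]].
Leading principal minors: -8, 28, -280.
Signs alternate −, +, − ⇒ H ≺ 0 ⇒ concave.

concave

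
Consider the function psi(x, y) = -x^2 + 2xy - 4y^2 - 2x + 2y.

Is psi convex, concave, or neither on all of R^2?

concave

psi is quadratic, so its Hessian is the constant matrix H = [[-2, 2], [2, -8]].
det(H) = 12, tr(H) = -10.
det(H) > 0 and tr(H) < 0, so H is negative definite everywhere: concave.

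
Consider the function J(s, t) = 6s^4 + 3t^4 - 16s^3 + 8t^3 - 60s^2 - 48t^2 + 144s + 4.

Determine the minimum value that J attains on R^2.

-812

J(s,t) separates as P(s) + Q(t) + 4, so its minimum is min P + min Q + 4.
P'(s) = 24(s - 3)(s - 1)(s + 2) vanishes at s ∈ {-2, 1, 3}; Q'(t) = 12t(t - 2)(t + 4) vanishes at t ∈ {-4, 0, 2}.
Local minima of P (where P''>0): P(-2)=-304, P(3)=-54. Local minima of Q: Q(-4)=-512, Q(2)=-80.
So the global minimum of J is P(-2) + Q(-4) + 4 = -304 − 512 + 4 = -812, attained at (-2, -4).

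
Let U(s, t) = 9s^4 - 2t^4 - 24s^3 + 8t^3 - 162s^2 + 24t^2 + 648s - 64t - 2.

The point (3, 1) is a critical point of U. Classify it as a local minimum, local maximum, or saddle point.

local minimum

The mixed partial ∂²U/∂s∂t is 0, so the Hessian at any point is diag(U_ss, U_tt) = diag(36(3s^2 - 4s - 9), 24(-t^2 + 2t + 2)).
At (3, 1): H = diag(216, 72).
Both eigenvalues are positive, so H is positive definite: a local minimum.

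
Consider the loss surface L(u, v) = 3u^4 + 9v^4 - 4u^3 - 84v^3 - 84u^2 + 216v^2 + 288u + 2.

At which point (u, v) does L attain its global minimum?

(-4, 0)

L(u,v) separates as P(u) + Q(v) + 2, so its minimum is min P + min Q + 2.
P'(u) = 12(u - 3)(u - 2)(u + 4) vanishes at u ∈ {-4, 2, 3}; Q'(v) = 36v(v - 4)(v - 3) vanishes at v ∈ {0, 3, 4}.
Local minima of P (where P''>0): P(-4)=-1472, P(3)=243. Local minima of Q: Q(0)=0, Q(4)=384.
So the global minimum of L is P(-4) + Q(0) + 2 = -1472 + 0 + 2 = -1470, attained at (-4, 0).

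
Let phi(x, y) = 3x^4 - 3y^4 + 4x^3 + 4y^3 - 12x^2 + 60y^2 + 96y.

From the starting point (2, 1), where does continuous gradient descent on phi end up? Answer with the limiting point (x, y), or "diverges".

(1, -1)

phi is separable, so gradient descent decouples: x follows -∂phi/∂x, y follows -∂phi/∂y.
∂phi/∂x = 12x(x - 1)(x + 2); at x=2 this is 96, so x decreases.
∂phi/∂y = -12(y - 4)(y + 1)(y + 2); at y=1 this is 216, so y decreases.
x converges to its nearest critical value 1 (a local min of the x-part); y converges to -1. The iterate converges to (1, -1).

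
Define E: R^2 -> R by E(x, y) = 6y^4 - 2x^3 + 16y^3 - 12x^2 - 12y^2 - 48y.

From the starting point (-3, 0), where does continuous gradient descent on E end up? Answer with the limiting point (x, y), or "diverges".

(-4, 1)

E is separable, so gradient descent decouples: x follows -∂E/∂x, y follows -∂E/∂y.
∂E/∂x = -6x(x + 4); at x=-3 this is 18, so x decreases.
∂E/∂y = 24(y - 1)(y + 1)(y + 2); at y=0 this is -48, so y increases.
x converges to its nearest critical value -4 (a local min of the x-part); y converges to 1. The iterate converges to (-4, 1).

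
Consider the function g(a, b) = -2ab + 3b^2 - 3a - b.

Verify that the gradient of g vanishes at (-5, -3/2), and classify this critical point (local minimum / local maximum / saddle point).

∇g = (-2b - 3, -2a + 6b - 1); substituting (-5, -3/2) gives ∇g = (0, 0), so (-5, -3/2) is indeed a critical point.
The Hessian of g is constant: H = [[0, -2], [-2, 6]].
det(H) = 0·6 − (-2)² = -4.
Since det(H) < 0, H is indefinite and the critical point is a saddle point.

saddle point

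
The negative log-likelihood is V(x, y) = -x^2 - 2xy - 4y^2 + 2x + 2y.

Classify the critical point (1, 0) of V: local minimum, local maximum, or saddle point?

The Hessian of V is constant: H = [[-2, -2], [-2, -8]].
det(H) = (-2)·(-8) − (-2)² = 12.
det(H) > 0 and tr(H) = -10 < 0, so H is negative definite and the point is a local maximum.

local maximum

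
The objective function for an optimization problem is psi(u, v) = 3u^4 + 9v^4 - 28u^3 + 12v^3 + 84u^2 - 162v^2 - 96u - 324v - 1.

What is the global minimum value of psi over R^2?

psi(u,v) separates as P(u) + Q(v) − 1, so its minimum is min P + min Q − 1.
P'(u) = 12(u - 4)(u - 2)(u - 1) vanishes at u ∈ {1, 2, 4}; Q'(v) = 36(v - 3)(v + 1)(v + 3) vanishes at v ∈ {-3, -1, 3}.
Local minima of P (where P''>0): P(1)=-37, P(4)=-64. Local minima of Q: Q(-3)=-81, Q(3)=-1377.
So the global minimum of psi is P(4) + Q(3) − 1 = -64 − 1377 − 1 = -1442, attained at (4, 3).

-1442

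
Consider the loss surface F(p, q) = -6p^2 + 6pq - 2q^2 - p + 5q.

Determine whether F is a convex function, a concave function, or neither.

F is quadratic, so its Hessian is the constant matrix H = [[-12, 6], [6, -4]].
det(H) = 12, tr(H) = -16.
det(H) > 0 and tr(H) < 0, so H is negative definite everywhere: concave.

concave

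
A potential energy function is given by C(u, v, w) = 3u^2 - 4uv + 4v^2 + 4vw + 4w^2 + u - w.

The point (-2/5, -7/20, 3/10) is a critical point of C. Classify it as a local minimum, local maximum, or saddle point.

The Hessian is constant: H = [[6, -4, 0], [-4, 8, 4], [0, 4, 8]].
Leading principal minors: Δ₁ = 6, Δ₂ = 32, Δ₃ = 160.
All leading minors are positive, so H is positive definite: a local minimum.

local minimum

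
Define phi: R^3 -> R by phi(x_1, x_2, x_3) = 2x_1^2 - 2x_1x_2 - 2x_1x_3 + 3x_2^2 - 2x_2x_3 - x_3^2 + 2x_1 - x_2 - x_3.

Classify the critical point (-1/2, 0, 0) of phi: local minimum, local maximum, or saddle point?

saddle point

The Hessian is constant: H = [[4, -2, -2], [-2, 6, -2], [-2, -2, -2]].
Leading principal minors: Δ₁ = 4, Δ₂ = 20, Δ₃ = -96.
The minors fit neither the all-positive nor the alternating-sign pattern, so H is indefinite: a saddle point.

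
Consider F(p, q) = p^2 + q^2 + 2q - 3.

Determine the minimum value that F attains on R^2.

F(p,q) separates as A(p) + B(q) − 3, so its minimum is min A + min B − 3.
A'(p) = 2p vanishes at p ∈ {0}; B'(q) = 2q + 2 vanishes at q ∈ {-1}.
Local minima of A (where A''>0): A(0)=0. Local minima of B: B(-1)=-1.
So the global minimum of F is A(0) + B(-1) − 3 = 0 − 1 − 3 = -4, attained at (0, -1).

-4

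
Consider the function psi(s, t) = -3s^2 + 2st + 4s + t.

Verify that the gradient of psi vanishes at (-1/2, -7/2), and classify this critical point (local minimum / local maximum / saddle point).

saddle point

∇psi = (-6s + 2t + 4, 2s + 1); substituting (-1/2, -7/2) gives ∇psi = (0, 0), so (-1/2, -7/2) is indeed a critical point.
The Hessian of psi is constant: H = [[-6, 2], [2, 0]].
det(H) = (-6)·0 − 2² = -4.
Since det(H) < 0, H is indefinite and the critical point is a saddle point.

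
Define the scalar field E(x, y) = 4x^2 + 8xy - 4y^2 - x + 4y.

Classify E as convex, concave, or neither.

E is quadratic, so its Hessian is the constant matrix H = [[8, 8], [8, -8]].
det(H) = -128, tr(H) = 0.
det(H) < 0, so H is indefinite: neither convex nor concave.

neither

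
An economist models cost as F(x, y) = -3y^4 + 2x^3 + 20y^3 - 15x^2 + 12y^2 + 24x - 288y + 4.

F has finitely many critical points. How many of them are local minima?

1

F separates as a function of x plus a function of y, so ∇F=0 decouples.
∂F/∂x = 6(x - 4)(x - 1) = 0 at x ∈ {1, 4}; ∂F/∂y = -12(y - 4)(y - 3)(y + 2) = 0 at y ∈ {-2, 3, 4}.
The Hessian is diagonal: diag(F_xx, F_yy). Second derivatives: F_xx(1)=-18, F_xx(4)=18; F_yy(-2)=-360, F_yy(3)=60, F_yy(4)=-72.
Local minima occur where both diagonal entries positive: (4, 3). Count: 1.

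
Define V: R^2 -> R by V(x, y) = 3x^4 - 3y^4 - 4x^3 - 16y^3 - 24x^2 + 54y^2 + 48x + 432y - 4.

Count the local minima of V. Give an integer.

V separates as a function of x plus a function of y, so ∇V=0 decouples.
∂V/∂x = 12(x - 2)(x - 1)(x + 2) = 0 at x ∈ {-2, 1, 2}; ∂V/∂y = -12(y - 3)(y + 3)(y + 4) = 0 at y ∈ {-4, -3, 3}.
The Hessian is diagonal: diag(V_xx, V_yy). Second derivatives: V_xx(-2)=144, V_xx(1)=-36, V_xx(2)=48; V_yy(-4)=-84, V_yy(-3)=72, V_yy(3)=-504.
Local minima occur where both diagonal entries positive: (-2, -3), (2, -3). Count: 2.

2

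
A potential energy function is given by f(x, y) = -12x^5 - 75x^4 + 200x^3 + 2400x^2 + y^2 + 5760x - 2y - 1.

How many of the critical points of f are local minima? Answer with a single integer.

2

f separates as a function of x plus a function of y, so ∇f=0 decouples.
∂f/∂x = -60(x - 4)(x + 2)(x + 3)(x + 4) = 0 at x ∈ {-4, -3, -2, 4}; ∂f/∂y = 2(y - 1) = 0 at y ∈ {1}.
The Hessian is diagonal: diag(f_xx, f_yy). Second derivatives: f_xx(-4)=960, f_xx(-3)=-420, f_xx(-2)=720, f_xx(4)=-20160; f_yy(1)=2.
Local minima occur where both diagonal entries positive: (-4, 1), (-2, 1). Count: 2.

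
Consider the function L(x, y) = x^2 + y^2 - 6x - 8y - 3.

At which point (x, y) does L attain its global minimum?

L(x,y) separates as P(x) + Q(y) − 3, so its minimum is min P + min Q − 3.
P'(x) = 2x - 6 vanishes at x ∈ {3}; Q'(y) = 2y - 8 vanishes at y ∈ {4}.
Local minima of P (where P''>0): P(3)=-9. Local minima of Q: Q(4)=-16.
So the global minimum of L is P(3) + Q(4) − 3 = -9 − 16 − 3 = -28, attained at (3, 4).

(3, 4)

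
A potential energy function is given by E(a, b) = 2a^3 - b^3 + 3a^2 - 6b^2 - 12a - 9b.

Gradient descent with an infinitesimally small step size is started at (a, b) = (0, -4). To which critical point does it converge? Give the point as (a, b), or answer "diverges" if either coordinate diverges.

(1, -3)

E is separable, so gradient descent decouples: a follows -∂E/∂a, b follows -∂E/∂b.
∂E/∂a = 6(a - 1)(a + 2); at a=0 this is -12, so a increases.
∂E/∂b = -3(b + 1)(b + 3); at b=-4 this is -9, so b increases.
a converges to its nearest critical value 1 (a local min of the a-part); b converges to -3. The iterate converges to (1, -3).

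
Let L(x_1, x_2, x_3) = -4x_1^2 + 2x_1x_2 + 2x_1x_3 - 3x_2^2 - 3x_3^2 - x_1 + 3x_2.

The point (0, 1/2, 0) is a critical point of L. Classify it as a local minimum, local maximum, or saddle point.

The Hessian is constant: H = [[-8, 2, 2], [2, -6, 0], [2, 0, -6]].
Leading principal minors: Δ₁ = -8, Δ₂ = 44, Δ₃ = -240.
The minors alternate sign starting negative (−, +, −), so H is negative definite: a local maximum.

local maximum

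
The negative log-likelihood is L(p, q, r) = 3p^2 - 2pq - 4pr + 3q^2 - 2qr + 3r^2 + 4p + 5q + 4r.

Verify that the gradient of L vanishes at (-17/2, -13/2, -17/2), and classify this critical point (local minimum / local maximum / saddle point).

∇L = (6p - 2q - 4r + 4, -2p + 6q - 2r + 5, -4p - 2q + 6r + 4); substituting (-17/2, -13/2, -17/2) gives ∇L = (0, 0, 0), so (-17/2, -13/2, -17/2) is indeed a critical point.
The Hessian is constant: H = [[6, -2, -4], [-2, 6, -2], [-4, -2, 6]].
Leading principal minors: Δ₁ = 6, Δ₂ = 32, Δ₃ = 40.
All leading minors are positive, so H is positive definite: a local minimum.

local minimum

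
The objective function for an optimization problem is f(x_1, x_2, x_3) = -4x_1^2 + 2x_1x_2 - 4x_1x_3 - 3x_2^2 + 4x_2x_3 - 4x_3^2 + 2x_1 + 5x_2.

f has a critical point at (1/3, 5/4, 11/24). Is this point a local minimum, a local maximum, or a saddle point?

local maximum

The Hessian is constant: H = [[-8, 2, -4], [2, -6, 4], [-4, 4, -8]].
Leading principal minors: Δ₁ = -8, Δ₂ = 44, Δ₃ = -192.
The minors alternate sign starting negative (−, +, −), so H is negative definite: a local maximum.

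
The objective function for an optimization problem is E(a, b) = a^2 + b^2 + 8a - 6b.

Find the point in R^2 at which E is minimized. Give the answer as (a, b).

E(a,b) separates as P(a) + Q(b), so its minimum is min P + min Q.
P'(a) = 2a + 8 vanishes at a ∈ {-4}; Q'(b) = 2b - 6 vanishes at b ∈ {3}.
Local minima of P (where P''>0): P(-4)=-16. Local minima of Q: Q(3)=-9.
So the global minimum of E is P(-4) + Q(3) = -16 − 9 = -25, attained at (-4, 3).

(-4, 3)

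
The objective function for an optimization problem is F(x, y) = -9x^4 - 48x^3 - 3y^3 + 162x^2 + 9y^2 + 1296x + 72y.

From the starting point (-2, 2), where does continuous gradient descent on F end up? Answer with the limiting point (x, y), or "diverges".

(-3, -2)

F is separable, so gradient descent decouples: x follows -∂F/∂x, y follows -∂F/∂y.
∂F/∂x = -36(x - 3)(x + 3)(x + 4); at x=-2 this is 360, so x decreases.
∂F/∂y = -9(y - 4)(y + 2); at y=2 this is 72, so y decreases.
x converges to its nearest critical value -3 (a local min of the x-part); y converges to -2. The iterate converges to (-3, -2).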